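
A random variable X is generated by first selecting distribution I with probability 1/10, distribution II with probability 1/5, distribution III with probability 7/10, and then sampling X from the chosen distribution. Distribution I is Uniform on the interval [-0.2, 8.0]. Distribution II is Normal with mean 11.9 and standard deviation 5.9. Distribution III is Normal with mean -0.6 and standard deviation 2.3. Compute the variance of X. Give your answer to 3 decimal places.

Per component, I: μ=3.9, E[X²]=20.8133; II: μ=11.9, E[X²]=176.42; III: μ=-0.6, E[X²]=5.65.
E[X] = 0.1·3.9 + 0.2·11.9 + 0.7·-0.6 = 2.35.
E[X²] = 0.1·20.8133 + 0.2·176.42 + 0.7·5.65 = 41.3203.
Var(X) = E[X²] − (E[X])² = 41.3203 − 5.5225 = 35.7978.

35.798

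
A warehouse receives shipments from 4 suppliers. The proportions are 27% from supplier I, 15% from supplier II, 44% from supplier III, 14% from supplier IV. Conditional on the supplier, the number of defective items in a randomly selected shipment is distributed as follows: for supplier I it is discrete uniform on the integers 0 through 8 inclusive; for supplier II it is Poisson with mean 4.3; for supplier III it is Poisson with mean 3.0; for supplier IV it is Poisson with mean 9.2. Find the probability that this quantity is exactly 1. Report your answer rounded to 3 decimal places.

Conditional on each supplier, P(X = 1): I: 0.111111; II: 0.0583448; III: 0.149361; IV: 0.000929562.
By total probability, P(X = 1) = 0.27·0.111111 + 0.15·0.0583448 + 0.44·0.149361 + 0.14·0.000929562 = 0.104601.

0.105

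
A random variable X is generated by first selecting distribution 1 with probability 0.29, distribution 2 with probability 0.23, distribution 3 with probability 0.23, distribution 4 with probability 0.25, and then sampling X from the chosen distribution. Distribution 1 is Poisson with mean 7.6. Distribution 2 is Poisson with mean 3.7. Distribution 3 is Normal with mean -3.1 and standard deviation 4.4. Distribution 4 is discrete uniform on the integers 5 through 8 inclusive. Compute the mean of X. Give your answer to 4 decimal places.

Component means — 1: 7.6; 2: 3.7; 3: -3.1; 4: 6.5.
E[X] = 0.29·7.6 + 0.23·3.7 + 0.23·-3.1 + 0.25·6.5 = 3.967.

3.9670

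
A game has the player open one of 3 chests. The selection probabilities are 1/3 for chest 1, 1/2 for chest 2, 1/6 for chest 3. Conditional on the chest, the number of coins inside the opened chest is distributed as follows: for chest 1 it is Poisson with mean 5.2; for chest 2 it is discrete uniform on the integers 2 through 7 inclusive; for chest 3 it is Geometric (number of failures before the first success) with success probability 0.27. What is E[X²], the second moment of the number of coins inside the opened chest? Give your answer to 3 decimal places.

25.217

For each component E[X²] = Var + (mean)², giving 1: 32.24; 2: 23.1667; 3: 17.3237.
Overall E[X²] = 0.333333·32.24 + 0.5·23.1667 + 0.166667·17.3237 = 25.2173.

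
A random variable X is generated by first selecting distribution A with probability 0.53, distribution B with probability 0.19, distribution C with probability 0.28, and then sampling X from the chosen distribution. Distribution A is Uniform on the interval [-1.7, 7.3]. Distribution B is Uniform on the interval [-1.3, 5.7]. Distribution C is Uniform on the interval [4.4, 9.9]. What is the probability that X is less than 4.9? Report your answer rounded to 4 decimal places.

0.5824

Conditional on each component, P(X < 4.9): A: 0.733333; B: 0.885714; C: 0.0909091.
By total probability, P(X < 4.9) = 0.53·0.733333 + 0.19·0.885714 + 0.28·0.0909091 = 0.582407.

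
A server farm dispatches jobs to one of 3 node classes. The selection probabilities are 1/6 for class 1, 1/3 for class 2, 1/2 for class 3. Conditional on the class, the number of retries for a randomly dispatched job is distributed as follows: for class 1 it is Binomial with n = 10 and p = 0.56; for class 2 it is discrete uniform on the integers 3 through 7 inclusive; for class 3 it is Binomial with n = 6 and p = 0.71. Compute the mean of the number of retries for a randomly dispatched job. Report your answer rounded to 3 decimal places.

4.730

Component means — 1: 5.6; 2: 5; 3: 4.26.
E[X] = 0.166667·5.6 + 0.333333·5 + 0.5·4.26 = 4.73.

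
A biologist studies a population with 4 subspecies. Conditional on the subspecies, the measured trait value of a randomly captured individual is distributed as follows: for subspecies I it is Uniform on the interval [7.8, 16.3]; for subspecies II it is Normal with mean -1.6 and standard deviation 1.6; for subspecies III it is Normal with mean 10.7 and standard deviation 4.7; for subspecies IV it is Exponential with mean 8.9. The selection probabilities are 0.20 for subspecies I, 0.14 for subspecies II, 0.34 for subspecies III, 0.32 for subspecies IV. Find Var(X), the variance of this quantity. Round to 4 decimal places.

52.8895

Per component, I: μ=12.05, E[X²]=151.223; II: μ=-1.6, E[X²]=5.12; III: μ=10.7, E[X²]=136.58; IV: μ=8.9, E[X²]=158.42.
E[X] = 0.2·12.05 + 0.14·-1.6 + 0.34·10.7 + 0.32·8.9 = 8.672.
E[X²] = 0.2·151.223 + 0.14·5.12 + 0.34·136.58 + 0.32·158.42 = 128.093.
Var(X) = E[X²] − (E[X])² = 128.093 − 75.2036 = 52.8895.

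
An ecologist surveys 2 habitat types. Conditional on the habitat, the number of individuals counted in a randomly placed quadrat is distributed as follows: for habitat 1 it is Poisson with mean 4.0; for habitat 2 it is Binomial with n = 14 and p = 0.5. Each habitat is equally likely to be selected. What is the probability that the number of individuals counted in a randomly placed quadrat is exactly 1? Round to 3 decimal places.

0.037

Conditional on each habitat, P(X = 1): 1: 0.0732626; 2: 0.000854492.
By total probability, P(X = 1) = 0.5·0.0732626 + 0.5·0.000854492 = 0.0370585.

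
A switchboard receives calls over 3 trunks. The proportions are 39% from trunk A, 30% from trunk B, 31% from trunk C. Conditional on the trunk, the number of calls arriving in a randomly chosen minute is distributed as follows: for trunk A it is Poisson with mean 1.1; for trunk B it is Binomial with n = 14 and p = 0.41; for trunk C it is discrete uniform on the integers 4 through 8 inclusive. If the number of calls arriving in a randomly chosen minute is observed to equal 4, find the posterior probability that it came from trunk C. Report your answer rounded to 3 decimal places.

0.547

Likelihoods P(X=4 | ·): A: 0.0203065; B: 0.144574; C: 0.2.
Posterior ∝ prior × likelihood. Numerator for C: 0.31·0.2 = 0.062.
Normalizing constant: 0.39·0.0203065 + 0.3·0.144574 + 0.31·0.2 = 0.113292.
P(C | observation) = 0.062 / 0.113292 = 0.54726.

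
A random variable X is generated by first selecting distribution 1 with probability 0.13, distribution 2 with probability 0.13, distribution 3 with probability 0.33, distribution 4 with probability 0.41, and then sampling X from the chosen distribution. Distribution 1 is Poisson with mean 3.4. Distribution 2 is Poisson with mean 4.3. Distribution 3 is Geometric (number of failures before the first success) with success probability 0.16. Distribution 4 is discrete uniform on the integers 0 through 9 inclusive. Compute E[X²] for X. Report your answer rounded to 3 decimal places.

For each component E[X²] = Var + (mean)², giving 1: 14.96; 2: 22.79; 3: 60.375; 4: 28.5.
Overall E[X²] = 0.13·14.96 + 0.13·22.79 + 0.33·60.375 + 0.41·28.5 = 36.5162.

36.516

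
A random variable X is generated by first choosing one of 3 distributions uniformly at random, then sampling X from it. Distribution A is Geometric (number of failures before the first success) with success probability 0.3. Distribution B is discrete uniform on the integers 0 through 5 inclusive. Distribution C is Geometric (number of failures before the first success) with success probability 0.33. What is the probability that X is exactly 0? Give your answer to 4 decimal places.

0.2656

Conditional on each component, P(X = 0): A: 0.3; B: 0.166667; C: 0.33.
By total probability, P(X = 0) = 0.333333·0.3 + 0.333333·0.166667 + 0.333333·0.33 = 0.265556.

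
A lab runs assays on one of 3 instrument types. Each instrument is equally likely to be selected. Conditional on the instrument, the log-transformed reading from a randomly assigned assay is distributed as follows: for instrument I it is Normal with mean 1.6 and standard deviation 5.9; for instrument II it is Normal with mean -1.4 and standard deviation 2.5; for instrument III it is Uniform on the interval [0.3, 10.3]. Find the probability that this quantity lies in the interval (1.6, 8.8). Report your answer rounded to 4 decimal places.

Conditional on each instrument, P(1.6 < X < 8.8): I: 0.388832; II: 0.115047; III: 0.72.
By total probability, P(1.6 < X < 8.8) = 0.333333·0.388832 + 0.333333·0.115047 + 0.333333·0.72 = 0.40796.

0.4080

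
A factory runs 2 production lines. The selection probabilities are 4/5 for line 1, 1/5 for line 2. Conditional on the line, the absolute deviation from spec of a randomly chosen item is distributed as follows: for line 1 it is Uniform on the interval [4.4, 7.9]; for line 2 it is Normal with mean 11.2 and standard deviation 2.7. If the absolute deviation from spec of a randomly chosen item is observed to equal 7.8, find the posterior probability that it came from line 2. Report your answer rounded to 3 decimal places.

0.055

Likelihoods f(7.8 | ·): 1: 0.285714; 2: 0.0668665.
Posterior ∝ prior × likelihood. Numerator for 2: 0.2·0.0668665 = 0.0133733.
Normalizing constant: 0.8·0.285714 + 0.2·0.0668665 = 0.241945.
P(2 | observation) = 0.0133733 / 0.241945 = 0.0552742.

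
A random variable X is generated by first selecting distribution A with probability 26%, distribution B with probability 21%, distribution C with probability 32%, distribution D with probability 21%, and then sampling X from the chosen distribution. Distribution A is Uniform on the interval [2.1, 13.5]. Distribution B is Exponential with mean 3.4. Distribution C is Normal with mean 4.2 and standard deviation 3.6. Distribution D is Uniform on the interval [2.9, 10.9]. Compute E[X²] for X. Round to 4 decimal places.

44.3995

For each component E[X²] = Var + (mean)², giving A: 71.67; B: 23.12; C: 30.6; D: 52.9433.
Overall E[X²] = 0.26·71.67 + 0.21·23.12 + 0.32·30.6 + 0.21·52.9433 = 44.3995.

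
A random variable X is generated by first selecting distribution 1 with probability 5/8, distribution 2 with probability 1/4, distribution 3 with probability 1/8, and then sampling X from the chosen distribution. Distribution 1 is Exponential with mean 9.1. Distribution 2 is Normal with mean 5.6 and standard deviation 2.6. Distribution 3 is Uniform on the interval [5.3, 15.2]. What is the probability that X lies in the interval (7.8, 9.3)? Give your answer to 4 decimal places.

0.0896

Conditional on each component, P(7.8 < X < 9.3): 1: 0.0644905; 2: 0.121377; 3: 0.151515.
By total probability, P(7.8 < X < 9.3) = 0.625·0.0644905 + 0.25·0.121377 + 0.125·0.151515 = 0.0895901.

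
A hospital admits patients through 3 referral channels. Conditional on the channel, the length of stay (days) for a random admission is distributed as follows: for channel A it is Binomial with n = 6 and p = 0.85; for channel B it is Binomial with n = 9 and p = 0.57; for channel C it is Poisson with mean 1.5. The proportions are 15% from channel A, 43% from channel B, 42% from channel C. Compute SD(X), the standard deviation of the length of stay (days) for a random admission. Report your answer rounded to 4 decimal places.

Per component, A: μ=5.1, E[X²]=26.775; B: μ=5.13, E[X²]=28.5228; C: μ=1.5, E[X²]=3.75.
E[X] = 0.15·5.1 + 0.43·5.13 + 0.42·1.5 = 3.6009.
E[X²] = 0.15·26.775 + 0.43·28.5228 + 0.42·3.75 = 17.8561.
Var(X) = E[X²] − (E[X])² = 17.8561 − 12.9665 = 4.88957.
SD(X) = √4.88957 = 2.21124.

2.2112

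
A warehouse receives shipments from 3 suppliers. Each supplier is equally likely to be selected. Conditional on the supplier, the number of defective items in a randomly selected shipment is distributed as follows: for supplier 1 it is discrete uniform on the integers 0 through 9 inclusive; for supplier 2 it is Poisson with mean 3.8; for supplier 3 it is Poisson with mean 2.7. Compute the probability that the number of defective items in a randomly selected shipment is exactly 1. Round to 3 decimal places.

Conditional on each supplier, P(X = 1): 1: 0.1; 2: 0.0850089; 3: 0.181455.
By total probability, P(X = 1) = 0.333333·0.1 + 0.333333·0.0850089 + 0.333333·0.181455 = 0.122155.

0.122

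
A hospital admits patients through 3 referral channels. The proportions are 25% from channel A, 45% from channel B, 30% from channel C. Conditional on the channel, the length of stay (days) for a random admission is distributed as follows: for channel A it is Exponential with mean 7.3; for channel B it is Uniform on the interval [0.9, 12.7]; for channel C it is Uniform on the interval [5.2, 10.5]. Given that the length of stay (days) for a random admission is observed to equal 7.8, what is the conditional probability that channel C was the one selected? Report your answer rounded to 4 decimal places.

0.5315

Likelihoods f(7.8 | ·): A: 0.0470583; B: 0.0847458; C: 0.188679.
Posterior ∝ prior × likelihood. Numerator for C: 0.3·0.188679 = 0.0566038.
Normalizing constant: 0.25·0.0470583 + 0.45·0.0847458 + 0.3·0.188679 = 0.106504.
P(C | observation) = 0.0566038 / 0.106504 = 0.531471.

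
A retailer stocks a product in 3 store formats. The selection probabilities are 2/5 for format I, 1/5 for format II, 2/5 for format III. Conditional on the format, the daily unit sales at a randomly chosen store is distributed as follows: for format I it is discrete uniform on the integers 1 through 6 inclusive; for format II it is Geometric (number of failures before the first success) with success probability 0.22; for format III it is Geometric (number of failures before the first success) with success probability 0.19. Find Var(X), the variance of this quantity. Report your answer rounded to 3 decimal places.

Per component, I: μ=3.5, E[X²]=15.1667; II: μ=3.54545, E[X²]=28.686; III: μ=4.26316, E[X²]=40.6122.
E[X] = 0.4·3.5 + 0.2·3.54545 + 0.4·4.26316 = 3.81435.
E[X²] = 0.4·15.1667 + 0.2·28.686 + 0.4·40.6122 = 28.0487.
Var(X) = E[X²] − (E[X])² = 28.0487 − 14.5493 = 13.4994.

13.499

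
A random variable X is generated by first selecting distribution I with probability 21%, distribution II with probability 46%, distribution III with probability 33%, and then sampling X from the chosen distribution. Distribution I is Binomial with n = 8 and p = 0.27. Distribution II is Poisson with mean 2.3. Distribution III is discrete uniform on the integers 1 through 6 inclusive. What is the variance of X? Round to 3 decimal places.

2.697

Per component, I: μ=2.16, E[X²]=6.2424; II: μ=2.3, E[X²]=7.59; III: μ=3.5, E[X²]=15.1667.
E[X] = 0.21·2.16 + 0.46·2.3 + 0.33·3.5 = 2.6666.
E[X²] = 0.21·6.2424 + 0.46·7.59 + 0.33·15.1667 = 9.8073.
Var(X) = E[X²] − (E[X])² = 9.8073 − 7.11076 = 2.69655.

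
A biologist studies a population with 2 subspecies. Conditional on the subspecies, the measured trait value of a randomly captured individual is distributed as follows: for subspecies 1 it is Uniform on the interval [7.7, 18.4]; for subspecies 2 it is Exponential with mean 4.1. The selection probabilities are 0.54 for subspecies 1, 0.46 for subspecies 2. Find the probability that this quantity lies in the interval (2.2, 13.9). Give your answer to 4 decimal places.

Conditional on each subspecies, P(2.2 < X < 13.9): 1: 0.579439; 2: 0.551041.
By total probability, P(2.2 < X < 13.9) = 0.54·0.579439 + 0.46·0.551041 = 0.566376.

0.5664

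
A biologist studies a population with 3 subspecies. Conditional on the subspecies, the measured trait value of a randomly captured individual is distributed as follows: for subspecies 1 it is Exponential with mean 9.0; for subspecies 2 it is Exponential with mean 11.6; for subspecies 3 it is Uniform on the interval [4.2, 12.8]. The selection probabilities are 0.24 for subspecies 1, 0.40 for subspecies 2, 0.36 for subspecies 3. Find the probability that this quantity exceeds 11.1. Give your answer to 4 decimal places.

Conditional on each subspecies, P(X > 11.1): 1: 0.29132; 2: 0.384083; 3: 0.197674.
By total probability, P(X > 11.1) = 0.24·0.29132 + 0.4·0.384083 + 0.36·0.197674 = 0.294713.

0.2947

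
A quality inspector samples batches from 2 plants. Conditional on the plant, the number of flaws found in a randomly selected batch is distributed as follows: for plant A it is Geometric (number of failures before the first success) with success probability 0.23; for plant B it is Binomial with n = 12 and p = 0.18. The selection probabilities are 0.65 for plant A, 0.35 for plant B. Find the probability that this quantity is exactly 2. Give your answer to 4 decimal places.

0.1915

Conditional on each plant, P(X = 2): A: 0.136367; B: 0.293919.
By total probability, P(X = 2) = 0.65·0.136367 + 0.35·0.293919 = 0.19151.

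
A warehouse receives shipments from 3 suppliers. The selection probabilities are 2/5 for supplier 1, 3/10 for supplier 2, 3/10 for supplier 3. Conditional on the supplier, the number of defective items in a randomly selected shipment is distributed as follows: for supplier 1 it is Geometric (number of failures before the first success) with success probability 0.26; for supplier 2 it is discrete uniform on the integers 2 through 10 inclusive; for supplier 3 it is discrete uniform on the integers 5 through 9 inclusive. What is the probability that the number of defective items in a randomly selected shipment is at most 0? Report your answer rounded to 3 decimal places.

Conditional on each supplier, P(X ≤ 0): 1: 0.26; 2: 0; 3: 0.
By total probability, P(X ≤ 0) = 0.4·0.26 + 0.3·0 + 0.3·0 = 0.104.

0.104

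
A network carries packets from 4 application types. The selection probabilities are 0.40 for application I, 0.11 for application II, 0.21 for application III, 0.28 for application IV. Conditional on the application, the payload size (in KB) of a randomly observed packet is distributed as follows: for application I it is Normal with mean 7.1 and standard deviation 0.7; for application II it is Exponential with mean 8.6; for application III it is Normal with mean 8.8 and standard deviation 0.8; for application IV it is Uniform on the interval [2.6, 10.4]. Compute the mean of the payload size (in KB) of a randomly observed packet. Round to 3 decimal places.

Component means — I: 7.1; II: 8.6; III: 8.8; IV: 6.5.
E[X] = 0.4·7.1 + 0.11·8.6 + 0.21·8.8 + 0.28·6.5 = 7.454.

7.454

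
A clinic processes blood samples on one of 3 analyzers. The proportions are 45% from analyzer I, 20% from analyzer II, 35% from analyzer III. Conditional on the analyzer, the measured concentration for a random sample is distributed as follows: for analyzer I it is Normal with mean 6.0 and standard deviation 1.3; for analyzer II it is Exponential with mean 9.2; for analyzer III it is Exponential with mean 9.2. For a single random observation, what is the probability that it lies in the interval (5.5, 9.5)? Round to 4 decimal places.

0.3974

Conditional on each analyzer, P(5.5 < X < 9.5): I: 0.646191; II: 0.193929; III: 0.193929.
By total probability, P(5.5 < X < 9.5) = 0.45·0.646191 + 0.2·0.193929 + 0.35·0.193929 = 0.397447.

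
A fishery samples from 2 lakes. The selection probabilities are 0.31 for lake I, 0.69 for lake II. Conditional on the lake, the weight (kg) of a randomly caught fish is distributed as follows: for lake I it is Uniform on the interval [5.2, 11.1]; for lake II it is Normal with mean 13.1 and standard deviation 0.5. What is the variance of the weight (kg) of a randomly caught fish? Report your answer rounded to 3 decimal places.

Per component, I: μ=8.15, E[X²]=69.3233; II: μ=13.1, E[X²]=171.86.
E[X] = 0.31·8.15 + 0.69·13.1 = 11.5655.
E[X²] = 0.31·69.3233 + 0.69·171.86 = 140.074.
Var(X) = E[X²] − (E[X])² = 140.074 − 133.761 = 6.31284.

6.313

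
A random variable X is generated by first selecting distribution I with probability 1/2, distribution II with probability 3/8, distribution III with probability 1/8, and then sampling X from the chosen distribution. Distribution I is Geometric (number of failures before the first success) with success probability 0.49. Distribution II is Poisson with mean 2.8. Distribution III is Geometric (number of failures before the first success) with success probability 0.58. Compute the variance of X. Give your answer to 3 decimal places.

3.057

Per component, I: μ=1.04082, E[X²]=3.20741; II: μ=2.8, E[X²]=10.64; III: μ=0.724138, E[X²]=1.77289.
E[X] = 0.5·1.04082 + 0.375·2.8 + 0.125·0.724138 = 1.66093.
E[X²] = 0.5·3.20741 + 0.375·10.64 + 0.125·1.77289 = 5.81532.
Var(X) = E[X²] − (E[X])² = 5.81532 − 2.75867 = 3.05664.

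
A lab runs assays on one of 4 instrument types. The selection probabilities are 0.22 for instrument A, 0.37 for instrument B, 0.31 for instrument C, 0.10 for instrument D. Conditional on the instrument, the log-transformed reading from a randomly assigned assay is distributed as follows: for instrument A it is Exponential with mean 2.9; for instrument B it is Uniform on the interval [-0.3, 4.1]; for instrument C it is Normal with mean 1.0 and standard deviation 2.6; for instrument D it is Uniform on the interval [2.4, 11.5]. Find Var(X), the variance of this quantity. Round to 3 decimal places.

8.055

Per component, A: μ=2.9, E[X²]=16.82; B: μ=1.9, E[X²]=5.22333; C: μ=1, E[X²]=7.76; D: μ=6.95, E[X²]=55.2033.
E[X] = 0.22·2.9 + 0.37·1.9 + 0.31·1 + 0.1·6.95 = 2.346.
E[X²] = 0.22·16.82 + 0.37·5.22333 + 0.31·7.76 + 0.1·55.2033 = 13.559.
Var(X) = E[X²] − (E[X])² = 13.559 − 5.50372 = 8.05525.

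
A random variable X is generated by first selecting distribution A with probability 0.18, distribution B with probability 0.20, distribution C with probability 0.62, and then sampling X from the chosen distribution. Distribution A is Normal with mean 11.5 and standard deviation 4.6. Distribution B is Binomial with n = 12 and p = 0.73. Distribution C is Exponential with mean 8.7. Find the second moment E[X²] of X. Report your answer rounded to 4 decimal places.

137.2900

For each component E[X²] = Var + (mean)², giving A: 153.41; B: 79.1028; C: 151.38.
Overall E[X²] = 0.18·153.41 + 0.2·79.1028 + 0.62·151.38 = 137.29.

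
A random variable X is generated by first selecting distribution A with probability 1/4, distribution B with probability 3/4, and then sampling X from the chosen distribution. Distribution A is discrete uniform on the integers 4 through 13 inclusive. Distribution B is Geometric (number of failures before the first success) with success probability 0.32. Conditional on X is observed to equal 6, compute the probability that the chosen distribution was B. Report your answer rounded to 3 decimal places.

Likelihoods P(X=6 | ·): A: 0.1; B: 0.0316376.
Posterior ∝ prior × likelihood. Numerator for B: 0.75·0.0316376 = 0.0237282.
Normalizing constant: 0.25·0.1 + 0.75·0.0316376 = 0.0487282.
P(B | observation) = 0.0237282 / 0.0487282 = 0.48695.

0.487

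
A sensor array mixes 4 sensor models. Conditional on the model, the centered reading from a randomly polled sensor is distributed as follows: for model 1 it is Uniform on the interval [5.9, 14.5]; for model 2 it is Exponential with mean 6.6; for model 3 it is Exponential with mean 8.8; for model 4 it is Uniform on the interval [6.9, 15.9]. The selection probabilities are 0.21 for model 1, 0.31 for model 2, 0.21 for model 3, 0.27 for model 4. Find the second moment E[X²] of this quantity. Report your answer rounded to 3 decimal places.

For each component E[X²] = Var + (mean)², giving 1: 110.203; 2: 87.12; 3: 154.88; 4: 136.71.
Overall E[X²] = 0.21·110.203 + 0.31·87.12 + 0.21·154.88 + 0.27·136.71 = 119.586.

119.586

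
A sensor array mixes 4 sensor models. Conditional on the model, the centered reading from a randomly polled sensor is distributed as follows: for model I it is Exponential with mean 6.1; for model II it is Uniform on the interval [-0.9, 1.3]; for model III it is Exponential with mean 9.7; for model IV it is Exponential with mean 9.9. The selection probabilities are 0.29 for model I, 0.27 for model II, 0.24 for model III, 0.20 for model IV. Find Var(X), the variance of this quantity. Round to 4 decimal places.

Per component, I: μ=6.1, E[X²]=74.42; II: μ=0.2, E[X²]=0.443333; III: μ=9.7, E[X²]=188.18; IV: μ=9.9, E[X²]=196.02.
E[X] = 0.29·6.1 + 0.27·0.2 + 0.24·9.7 + 0.2·9.9 = 6.131.
E[X²] = 0.29·74.42 + 0.27·0.443333 + 0.24·188.18 + 0.2·196.02 = 106.069.
Var(X) = E[X²] − (E[X])² = 106.069 − 37.5892 = 68.4795.

68.4795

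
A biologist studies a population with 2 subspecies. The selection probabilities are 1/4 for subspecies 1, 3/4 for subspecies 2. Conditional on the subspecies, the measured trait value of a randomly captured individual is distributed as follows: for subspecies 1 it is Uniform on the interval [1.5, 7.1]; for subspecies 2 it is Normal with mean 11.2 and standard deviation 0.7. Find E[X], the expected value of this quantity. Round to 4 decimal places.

Component means — 1: 4.3; 2: 11.2.
E[X] = 0.25·4.3 + 0.75·11.2 = 9.475.

9.4750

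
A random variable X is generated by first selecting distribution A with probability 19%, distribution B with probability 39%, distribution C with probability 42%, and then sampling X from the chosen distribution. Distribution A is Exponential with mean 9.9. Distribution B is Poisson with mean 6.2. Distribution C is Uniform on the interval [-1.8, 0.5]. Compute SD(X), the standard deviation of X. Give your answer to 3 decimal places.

Per component, A: μ=9.9, E[X²]=196.02; B: μ=6.2, E[X²]=44.64; C: μ=-0.65, E[X²]=0.863333.
E[X] = 0.19·9.9 + 0.39·6.2 + 0.42·-0.65 = 4.026.
E[X²] = 0.19·196.02 + 0.39·44.64 + 0.42·0.863333 = 55.016.
Var(X) = E[X²] − (E[X])² = 55.016 − 16.2087 = 38.8073.
SD(X) = √38.8073 = 6.22955.

6.230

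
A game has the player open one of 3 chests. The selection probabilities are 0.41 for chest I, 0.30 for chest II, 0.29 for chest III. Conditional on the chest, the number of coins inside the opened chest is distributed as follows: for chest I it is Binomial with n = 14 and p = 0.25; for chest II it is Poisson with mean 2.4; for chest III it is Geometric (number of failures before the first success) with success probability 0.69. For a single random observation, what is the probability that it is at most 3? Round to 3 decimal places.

Conditional on each chest, P(X ≤ 3): I: 0.52134; II: 0.778723; III: 0.990765.
By total probability, P(X ≤ 3) = 0.41·0.52134 + 0.3·0.778723 + 0.29·0.990765 = 0.734688.

0.735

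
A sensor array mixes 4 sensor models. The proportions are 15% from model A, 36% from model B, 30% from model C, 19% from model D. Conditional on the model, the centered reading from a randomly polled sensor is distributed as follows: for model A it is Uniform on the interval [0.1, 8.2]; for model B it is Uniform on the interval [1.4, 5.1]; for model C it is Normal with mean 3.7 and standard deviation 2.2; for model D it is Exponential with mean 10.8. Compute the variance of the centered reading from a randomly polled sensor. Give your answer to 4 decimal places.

32.9518

Per component, A: μ=4.15, E[X²]=22.69; B: μ=3.25, E[X²]=11.7033; C: μ=3.7, E[X²]=18.53; D: μ=10.8, E[X²]=233.28.
E[X] = 0.15·4.15 + 0.36·3.25 + 0.3·3.7 + 0.19·10.8 = 4.9545.
E[X²] = 0.15·22.69 + 0.36·11.7033 + 0.3·18.53 + 0.19·233.28 = 57.4989.
Var(X) = E[X²] − (E[X])² = 57.4989 − 24.5471 = 32.9518.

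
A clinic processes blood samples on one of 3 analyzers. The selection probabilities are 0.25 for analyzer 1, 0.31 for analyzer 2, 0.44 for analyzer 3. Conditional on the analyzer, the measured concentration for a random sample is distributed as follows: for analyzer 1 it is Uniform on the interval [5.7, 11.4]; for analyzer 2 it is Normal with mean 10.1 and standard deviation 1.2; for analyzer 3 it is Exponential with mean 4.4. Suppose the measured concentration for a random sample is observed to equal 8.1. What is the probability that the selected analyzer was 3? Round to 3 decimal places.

Likelihoods f(8.1 | ·): 1: 0.175439; 2: 0.0828976; 3: 0.0360621.
Posterior ∝ prior × likelihood. Numerator for 3: 0.44·0.0360621 = 0.0158673.
Normalizing constant: 0.25·0.175439 + 0.31·0.0828976 + 0.44·0.0360621 = 0.0854252.
P(3 | observation) = 0.0158673 / 0.0854252 = 0.185745.

0.186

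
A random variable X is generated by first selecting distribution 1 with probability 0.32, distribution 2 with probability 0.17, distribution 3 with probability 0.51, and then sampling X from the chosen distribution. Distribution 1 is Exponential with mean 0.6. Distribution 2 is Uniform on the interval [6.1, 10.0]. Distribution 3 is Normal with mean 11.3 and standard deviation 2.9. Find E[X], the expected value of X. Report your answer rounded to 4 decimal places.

7.3235

Component means — 1: 0.6; 2: 8.05; 3: 11.3.
E[X] = 0.32·0.6 + 0.17·8.05 + 0.51·11.3 = 7.3235.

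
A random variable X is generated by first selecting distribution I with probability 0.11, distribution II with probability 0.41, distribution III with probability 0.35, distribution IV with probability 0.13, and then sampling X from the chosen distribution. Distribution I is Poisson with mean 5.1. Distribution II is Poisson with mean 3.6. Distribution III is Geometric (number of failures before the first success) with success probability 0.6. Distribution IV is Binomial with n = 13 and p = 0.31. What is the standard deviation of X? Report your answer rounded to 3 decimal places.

Per component, I: μ=5.1, E[X²]=31.11; II: μ=3.6, E[X²]=16.56; III: μ=0.666667, E[X²]=1.55556; IV: μ=4.03, E[X²]=19.0216.
E[X] = 0.11·5.1 + 0.41·3.6 + 0.35·0.666667 + 0.13·4.03 = 2.79423.
E[X²] = 0.11·31.11 + 0.41·16.56 + 0.35·1.55556 + 0.13·19.0216 = 13.229.
Var(X) = E[X²] − (E[X])² = 13.229 − 7.80774 = 5.42121.
SD(X) = √5.42121 = 2.32835.

2.328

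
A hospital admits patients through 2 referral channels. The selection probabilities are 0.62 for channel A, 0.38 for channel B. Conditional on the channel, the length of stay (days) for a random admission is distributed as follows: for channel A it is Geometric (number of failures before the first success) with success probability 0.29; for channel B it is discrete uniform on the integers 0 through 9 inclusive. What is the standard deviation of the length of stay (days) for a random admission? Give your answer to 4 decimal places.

Per component, A: μ=2.44828, E[X²]=14.4364; B: μ=4.5, E[X²]=28.5.
E[X] = 0.62·2.44828 + 0.38·4.5 = 3.22793.
E[X²] = 0.62·14.4364 + 0.38·28.5 = 19.7806.
Var(X) = E[X²] − (E[X])² = 19.7806 − 10.4195 = 9.36102.
SD(X) = √9.36102 = 3.05958.

3.0596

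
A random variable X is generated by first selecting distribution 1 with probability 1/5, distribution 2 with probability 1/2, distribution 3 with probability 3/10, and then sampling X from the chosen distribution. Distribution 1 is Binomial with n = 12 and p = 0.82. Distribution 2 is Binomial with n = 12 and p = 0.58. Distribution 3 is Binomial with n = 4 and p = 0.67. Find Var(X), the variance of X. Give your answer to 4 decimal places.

Per component, 1: μ=9.84, E[X²]=98.5968; 2: μ=6.96, E[X²]=51.3648; 3: μ=2.68, E[X²]=8.0668.
E[X] = 0.2·9.84 + 0.5·6.96 + 0.3·2.68 = 6.252.
E[X²] = 0.2·98.5968 + 0.5·51.3648 + 0.3·8.0668 = 47.8218.
Var(X) = E[X²] − (E[X])² = 47.8218 − 39.0875 = 8.7343.

8.7343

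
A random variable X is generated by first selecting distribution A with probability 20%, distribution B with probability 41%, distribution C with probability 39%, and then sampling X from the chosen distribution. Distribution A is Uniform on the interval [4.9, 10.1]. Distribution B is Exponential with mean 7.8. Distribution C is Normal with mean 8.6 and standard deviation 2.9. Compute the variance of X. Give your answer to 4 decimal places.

28.8791

Per component, A: μ=7.5, E[X²]=58.5033; B: μ=7.8, E[X²]=121.68; C: μ=8.6, E[X²]=82.37.
E[X] = 0.2·7.5 + 0.41·7.8 + 0.39·8.6 = 8.052.
E[X²] = 0.2·58.5033 + 0.41·121.68 + 0.39·82.37 = 93.7138.
Var(X) = E[X²] − (E[X])² = 93.7138 − 64.8347 = 28.8791.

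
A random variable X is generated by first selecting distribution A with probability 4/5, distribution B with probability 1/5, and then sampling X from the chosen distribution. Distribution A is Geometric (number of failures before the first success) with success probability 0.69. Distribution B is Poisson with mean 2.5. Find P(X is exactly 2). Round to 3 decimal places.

Conditional on each component, P(X = 2): A: 0.066309; B: 0.256516.
By total probability, P(X = 2) = 0.8·0.066309 + 0.2·0.256516 = 0.10435.

0.104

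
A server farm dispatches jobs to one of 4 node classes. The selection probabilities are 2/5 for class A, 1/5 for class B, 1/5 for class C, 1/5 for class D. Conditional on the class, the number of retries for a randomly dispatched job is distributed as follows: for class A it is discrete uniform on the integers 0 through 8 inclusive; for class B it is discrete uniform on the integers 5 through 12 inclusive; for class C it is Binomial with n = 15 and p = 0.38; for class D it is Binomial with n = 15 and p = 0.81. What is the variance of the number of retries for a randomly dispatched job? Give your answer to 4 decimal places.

14.5608

Per component, A: μ=4, E[X²]=22.6667; B: μ=8.5, E[X²]=77.5; C: μ=5.7, E[X²]=36.024; D: μ=12.15, E[X²]=149.931.
E[X] = 0.4·4 + 0.2·8.5 + 0.2·5.7 + 0.2·12.15 = 6.87.
E[X²] = 0.4·22.6667 + 0.2·77.5 + 0.2·36.024 + 0.2·149.931 = 61.7577.
Var(X) = E[X²] − (E[X])² = 61.7577 − 47.1969 = 14.5608.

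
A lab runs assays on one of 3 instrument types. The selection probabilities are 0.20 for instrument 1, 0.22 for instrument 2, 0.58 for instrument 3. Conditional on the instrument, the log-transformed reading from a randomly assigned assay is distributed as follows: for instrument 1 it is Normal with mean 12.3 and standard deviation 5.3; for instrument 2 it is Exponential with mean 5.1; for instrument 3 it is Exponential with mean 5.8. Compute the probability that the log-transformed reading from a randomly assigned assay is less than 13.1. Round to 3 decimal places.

Conditional on each instrument, P(X < 13.1): 1: 0.55999; 2: 0.923359; 3: 0.895505.
By total probability, P(X < 13.1) = 0.2·0.55999 + 0.22·0.923359 + 0.58·0.895505 = 0.83453.

0.835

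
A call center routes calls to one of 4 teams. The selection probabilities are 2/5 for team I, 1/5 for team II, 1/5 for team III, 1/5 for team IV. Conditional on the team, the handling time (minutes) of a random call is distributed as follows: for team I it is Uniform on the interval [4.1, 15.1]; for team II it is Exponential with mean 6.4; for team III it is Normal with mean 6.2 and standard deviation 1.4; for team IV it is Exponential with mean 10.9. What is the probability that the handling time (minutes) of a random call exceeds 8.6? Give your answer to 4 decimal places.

Conditional on each team, P(X > 8.6): I: 0.590909; II: 0.260866; III: 0.0432381; IV: 0.454303.
By total probability, P(X > 8.6) = 0.4·0.590909 + 0.2·0.260866 + 0.2·0.0432381 + 0.2·0.454303 = 0.388045.

0.3880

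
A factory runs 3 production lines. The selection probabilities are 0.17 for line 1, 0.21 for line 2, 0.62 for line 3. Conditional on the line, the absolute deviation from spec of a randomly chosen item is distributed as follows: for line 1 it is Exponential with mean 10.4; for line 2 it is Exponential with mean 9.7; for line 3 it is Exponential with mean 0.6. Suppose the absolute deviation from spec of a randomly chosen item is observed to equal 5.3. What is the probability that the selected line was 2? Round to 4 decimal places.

Likelihoods f(5.3 | ·): 1: 0.0577622; 2: 0.0596944; 3: 0.000242986.
Posterior ∝ prior × likelihood. Numerator for 2: 0.21·0.0596944 = 0.0125358.
Normalizing constant: 0.17·0.0577622 + 0.21·0.0596944 + 0.62·0.000242986 = 0.022506.
P(2 | observation) = 0.0125358 / 0.022506 = 0.556998.

0.5570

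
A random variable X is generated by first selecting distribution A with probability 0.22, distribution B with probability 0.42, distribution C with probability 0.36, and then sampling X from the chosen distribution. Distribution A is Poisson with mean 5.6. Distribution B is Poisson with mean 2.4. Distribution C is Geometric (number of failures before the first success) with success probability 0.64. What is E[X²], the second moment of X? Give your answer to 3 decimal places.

11.989

For each component E[X²] = Var + (mean)², giving A: 36.96; B: 8.16; C: 1.19531.
Overall E[X²] = 0.22·36.96 + 0.42·8.16 + 0.36·1.19531 = 11.9887.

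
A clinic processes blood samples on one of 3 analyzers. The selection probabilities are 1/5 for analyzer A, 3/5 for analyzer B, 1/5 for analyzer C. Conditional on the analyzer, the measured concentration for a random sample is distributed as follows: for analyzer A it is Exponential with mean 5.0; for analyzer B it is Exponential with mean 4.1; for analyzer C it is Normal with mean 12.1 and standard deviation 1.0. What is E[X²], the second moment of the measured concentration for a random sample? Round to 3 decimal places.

59.654

For each component E[X²] = Var + (mean)², giving A: 50; B: 33.62; C: 147.41.
Overall E[X²] = 0.2·50 + 0.6·33.62 + 0.2·147.41 = 59.654.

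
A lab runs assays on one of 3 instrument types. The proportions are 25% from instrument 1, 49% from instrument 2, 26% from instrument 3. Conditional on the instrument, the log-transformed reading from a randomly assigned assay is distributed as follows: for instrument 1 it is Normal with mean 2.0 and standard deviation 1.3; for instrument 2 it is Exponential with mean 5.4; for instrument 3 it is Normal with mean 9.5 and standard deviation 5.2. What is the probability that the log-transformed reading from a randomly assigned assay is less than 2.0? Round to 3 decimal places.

0.296

Conditional on each instrument, P(X < 2.0): 1: 0.5; 2: 0.309521; 3: 0.0746078.
By total probability, P(X < 2.0) = 0.25·0.5 + 0.49·0.309521 + 0.26·0.0746078 = 0.296064.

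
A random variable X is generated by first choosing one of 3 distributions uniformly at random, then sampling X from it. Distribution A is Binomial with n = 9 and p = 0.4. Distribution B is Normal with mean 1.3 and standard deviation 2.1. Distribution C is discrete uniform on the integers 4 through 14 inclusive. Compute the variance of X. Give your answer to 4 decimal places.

15.9389

Per component, A: μ=3.6, E[X²]=15.12; B: μ=1.3, E[X²]=6.1; C: μ=9, E[X²]=91.
E[X] = 0.333333·3.6 + 0.333333·1.3 + 0.333333·9 = 4.63333.
E[X²] = 0.333333·15.12 + 0.333333·6.1 + 0.333333·91 = 37.4067.
Var(X) = E[X²] − (E[X])² = 37.4067 − 21.4678 = 15.9389.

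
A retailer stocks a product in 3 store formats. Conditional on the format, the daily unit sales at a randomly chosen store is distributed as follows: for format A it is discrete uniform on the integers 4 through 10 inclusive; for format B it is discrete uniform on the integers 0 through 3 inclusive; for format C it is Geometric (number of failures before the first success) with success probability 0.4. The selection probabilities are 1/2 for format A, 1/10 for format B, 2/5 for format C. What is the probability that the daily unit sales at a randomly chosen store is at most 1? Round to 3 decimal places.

Conditional on each format, P(X ≤ 1): A: 0; B: 0.5; C: 0.64.
By total probability, P(X ≤ 1) = 0.5·0 + 0.1·0.5 + 0.4·0.64 = 0.306.

0.306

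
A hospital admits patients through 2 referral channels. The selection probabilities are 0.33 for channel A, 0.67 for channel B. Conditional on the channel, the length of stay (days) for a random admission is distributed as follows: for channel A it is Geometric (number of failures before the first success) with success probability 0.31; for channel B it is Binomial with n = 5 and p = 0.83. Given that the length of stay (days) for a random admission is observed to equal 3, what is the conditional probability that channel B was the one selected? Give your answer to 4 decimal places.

0.7671

Likelihoods P(X=3 | ·): A: 0.101838; B: 0.165246.
Posterior ∝ prior × likelihood. Numerator for B: 0.67·0.165246 = 0.110715.
Normalizing constant: 0.33·0.101838 + 0.67·0.165246 = 0.144322.
P(B | observation) = 0.110715 / 0.144322 = 0.767142.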